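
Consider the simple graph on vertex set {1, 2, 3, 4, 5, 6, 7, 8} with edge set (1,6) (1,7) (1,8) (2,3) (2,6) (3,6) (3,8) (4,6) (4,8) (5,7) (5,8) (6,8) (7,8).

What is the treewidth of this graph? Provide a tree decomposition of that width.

Treewidth 2.
One such decomposition:
Bags: B1 = {1, 6, 8}  B2 = {4, 6, 8}  B3 = {1, 7, 8}  B4 = {3, 6, 8}  B5 = {2, 3, 6}  B6 = {5, 7, 8}
Tree: B1–B2, B1–B3, B1–B4, B4–B5, B3–B6

Each bag holds 3 vertices, so the decomposition has width 2, which upper-bounds the treewidth. Conversely, {5, 7, 8} is a clique of size 3, and the vertices of any clique must share a bag in every tree decomposition; so some bag has ≥ 3 vertices and tw(G) ≥ 2. Combining the bounds, tw(G) = 2.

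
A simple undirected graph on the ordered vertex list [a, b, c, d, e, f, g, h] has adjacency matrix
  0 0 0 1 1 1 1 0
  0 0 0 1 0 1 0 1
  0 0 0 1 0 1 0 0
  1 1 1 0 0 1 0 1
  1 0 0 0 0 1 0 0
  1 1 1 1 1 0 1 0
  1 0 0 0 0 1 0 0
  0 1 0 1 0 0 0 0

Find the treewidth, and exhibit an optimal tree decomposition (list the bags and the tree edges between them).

Treewidth 2.
One such decomposition:
Bags: B1 = {c, d, f}  B2 = {a, d, f}  B3 = {b, d, f}  B4 = {b, d, h}  B5 = {a, f, g}  B6 = {a, e, f}
Tree: B1–B2, B2–B3, B3–B4, B2–B5, B2–B6

Each bag holds 3 vertices, so the decomposition has width 2, which upper-bounds the treewidth. On the other hand G contains the 3-clique {b, d, h}. A clique must lie in a single bag of any decomposition, so no decomposition can have width below 2. The upper and lower bounds meet at 2, so that is the treewidth.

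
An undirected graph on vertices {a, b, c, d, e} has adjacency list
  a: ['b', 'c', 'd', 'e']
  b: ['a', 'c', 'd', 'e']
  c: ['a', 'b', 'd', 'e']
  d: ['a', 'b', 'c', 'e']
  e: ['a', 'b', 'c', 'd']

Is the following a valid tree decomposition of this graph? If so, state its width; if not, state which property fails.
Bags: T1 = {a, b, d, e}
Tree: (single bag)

A tree decomposition must satisfy three properties: every vertex lies in some bag; for every edge, both endpoints lie together in some bag; and for every vertex, the bags containing it form a connected subtree. Here vertex c appears in no bag, so the decomposition is invalid.

No — vertex c appears in no bag.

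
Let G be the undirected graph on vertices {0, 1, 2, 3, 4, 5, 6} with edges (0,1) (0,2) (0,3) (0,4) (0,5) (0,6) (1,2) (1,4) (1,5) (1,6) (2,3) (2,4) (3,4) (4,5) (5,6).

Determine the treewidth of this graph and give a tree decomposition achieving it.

Treewidth 3.
One optimal decomposition is:
Bags: B1 = {0, 1, 2, 4}  B2 = {0, 1, 4, 5}  B3 = {0, 2, 3, 4}  B4 = {0, 1, 5, 6}
Tree: B1–B2, B1–B3, B2–B4

Each bag holds 4 vertices, so the decomposition has width 3, which upper-bounds the treewidth. On the other hand G contains the 4-clique {0, 1, 2, 4}. A clique must lie in a single bag of any decomposition, so no decomposition can have width below 3. Hence tw(G) = 3 exactly.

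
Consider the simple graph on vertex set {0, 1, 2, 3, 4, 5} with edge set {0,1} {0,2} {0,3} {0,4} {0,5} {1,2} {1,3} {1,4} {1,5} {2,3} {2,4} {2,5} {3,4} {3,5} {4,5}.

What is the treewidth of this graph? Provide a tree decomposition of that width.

With just one bag of size 6, the width is 6 − 1 = 5, so tw(G) ≤ 5. Conversely, {0, 1, 2, 3, 4, 5} is a clique of size 6, and the vertices of any clique must share a bag in every tree decomposition; so some bag has ≥ 6 vertices and tw(G) ≥ 5. Therefore the treewidth is 5.

Treewidth 5.
One optimal decomposition is:
Bags: B1 = {0, 1, 2, 3, 4, 5}
Tree: (single bag)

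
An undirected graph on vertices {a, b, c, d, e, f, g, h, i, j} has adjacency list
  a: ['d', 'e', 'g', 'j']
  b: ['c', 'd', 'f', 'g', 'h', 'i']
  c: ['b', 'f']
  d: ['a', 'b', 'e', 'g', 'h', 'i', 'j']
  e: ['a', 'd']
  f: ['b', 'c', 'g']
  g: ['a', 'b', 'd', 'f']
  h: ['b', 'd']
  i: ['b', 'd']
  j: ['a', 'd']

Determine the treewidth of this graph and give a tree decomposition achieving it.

Treewidth 2.
One optimal decomposition is:
Bags: B1 = {b, d, g}  B2 = {a, d, g}  B3 = {b, d, i}  B4 = {a, d, e}  B5 = {b, d, h}  B6 = {b, f, g}  B7 = {a, d, j}  B8 = {b, c, f}
Tree: B1–B2, B1–B3, B2–B4, B3–B5, B1–B6, B2–B7, B6–B8

The largest bag has 3 vertices, giving width 2; this decomposition certifies tw(G) ≤ 2. On the other hand G contains the 3-clique {a, d, j}. A clique must lie in a single bag of any decomposition, so no decomposition can have width below 2. Therefore the treewidth is 2.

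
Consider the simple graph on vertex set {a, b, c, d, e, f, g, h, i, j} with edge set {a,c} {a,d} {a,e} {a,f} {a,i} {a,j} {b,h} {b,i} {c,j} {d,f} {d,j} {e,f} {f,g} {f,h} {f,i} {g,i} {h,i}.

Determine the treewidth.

A width-2 tree decomposition is:
Bags: B1 = {f, h, i}  B2 = {a, f, i}  B3 = {f, g, i}  B4 = {b, h, i}  B5 = {a, e, f}  B6 = {a, d, f}  B7 = {a, d, j}  B8 = {a, c, j}
Tree: B1–B2, B1–B3, B1–B4, B2–B5, B5–B6, B6–B7, B7–B8
Each bag holds 3 vertices, so the decomposition has width 2, which upper-bounds the treewidth. Conversely, {a, d, j} is a clique of size 3, and the vertices of any clique must share a bag in every tree decomposition; so some bag has ≥ 3 vertices and tw(G) ≥ 2. Hence tw(G) = 2 exactly.

2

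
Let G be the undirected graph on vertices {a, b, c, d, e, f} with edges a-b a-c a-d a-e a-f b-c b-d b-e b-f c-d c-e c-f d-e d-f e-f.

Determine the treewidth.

5

A width-5 tree decomposition is:
Bags: B1 = {a, b, c, d, e, f}
Tree: (single bag)
A single bag containing all 6 vertices is trivially a valid decomposition of width 5. For the lower bound, the 6 vertices {a, b, c, d, e, f} are pairwise adjacent, and any tree decomposition puts a clique entirely inside one bag — forcing width ≥ 5. Therefore the treewidth is 5.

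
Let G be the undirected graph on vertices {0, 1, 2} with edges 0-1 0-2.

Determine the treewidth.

A width-1 tree decomposition is:
Bags: B1 = {0, 1}  B2 = {0, 2}
Tree: B1–B2
Every bag has size at most 2, so the width is 2 − 1 = 1 and tw(G) ≤ 1. Any graph with an edge has treewidth ≥ 1, and G has the edge 0–1. Therefore the treewidth is 1.

1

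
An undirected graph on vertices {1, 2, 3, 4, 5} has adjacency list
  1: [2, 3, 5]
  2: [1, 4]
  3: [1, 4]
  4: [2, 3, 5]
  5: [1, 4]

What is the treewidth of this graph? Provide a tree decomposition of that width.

Every bag has size at most 3, so the width is 3 − 1 = 2 and tw(G) ≤ 2. Since 1–2–4–3–1 is a cycle in G, G is not acyclic. Forests are exactly the graphs of treewidth ≤ 1, so tw(G) ≥ 2. Hence tw(G) = 2 exactly.

Treewidth 2.
One such decomposition:
Bags: B1 = {1, 2, 4}  B2 = {1, 3, 4}  B3 = {1, 4, 5}
Tree: B1–B2, B2–B3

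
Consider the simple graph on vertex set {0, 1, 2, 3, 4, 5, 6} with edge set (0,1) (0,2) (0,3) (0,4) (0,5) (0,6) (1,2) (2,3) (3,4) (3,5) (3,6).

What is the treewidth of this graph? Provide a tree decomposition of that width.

Every bag has size at most 3, so the width is 3 − 1 = 2 and tw(G) ≤ 2. For the lower bound, the 3 vertices {0, 1, 2} are pairwise adjacent, and any tree decomposition puts a clique entirely inside one bag — forcing width ≥ 2. Therefore the treewidth is 2.

Treewidth 2.
Bags: B1 = {0, 1, 2}  B2 = {0, 2, 3}  B3 = {0, 3, 6}  B4 = {0, 3, 5}  B5 = {0, 3, 4}
Tree: B1–B2, B2–B3, B2–B4, B4–B5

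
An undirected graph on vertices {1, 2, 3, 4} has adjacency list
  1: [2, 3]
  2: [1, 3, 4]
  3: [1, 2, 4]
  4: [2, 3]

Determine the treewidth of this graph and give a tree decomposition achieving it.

Every bag has size at most 3, so the width is 3 − 1 = 2 and tw(G) ≤ 2. Conversely, {1, 2, 3} is a clique of size 3, and the vertices of any clique must share a bag in every tree decomposition; so some bag has ≥ 3 vertices and tw(G) ≥ 2. The upper and lower bounds meet at 2, so that is the treewidth.

Treewidth 2.
One such decomposition:
Bags: B1 = {2, 3, 4}  B2 = {1, 2, 3}
Tree: B1–B2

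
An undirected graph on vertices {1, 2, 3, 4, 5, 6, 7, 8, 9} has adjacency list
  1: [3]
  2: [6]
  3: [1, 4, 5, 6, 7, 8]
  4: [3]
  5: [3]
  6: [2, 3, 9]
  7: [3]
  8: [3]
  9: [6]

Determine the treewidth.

A width-1 tree decomposition is:
Bags: B1 = {3, 8}  B2 = {1, 3}  B3 = {3, 5}  B4 = {3, 6}  B5 = {3, 7}  B6 = {6, 9}  B7 = {2, 6}  B8 = {3, 4}
Tree: B1–B2, B2–B3, B1–B4, B3–B5, B4–B6, B6–B7, B5–B8
The largest bag has 2 vertices, giving width 1; this decomposition certifies tw(G) ≤ 1. Since G has at least one edge (e.g. 3–8), it is not an edgeless graph, so tw(G) ≥ 1. The upper and lower bounds meet at 1, so that is the treewidth.

1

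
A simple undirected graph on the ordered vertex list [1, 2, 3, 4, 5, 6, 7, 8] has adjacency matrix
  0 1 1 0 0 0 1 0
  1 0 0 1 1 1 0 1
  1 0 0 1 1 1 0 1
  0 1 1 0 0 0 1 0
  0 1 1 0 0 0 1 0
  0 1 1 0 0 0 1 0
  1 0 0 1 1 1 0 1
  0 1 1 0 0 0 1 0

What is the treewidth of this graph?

A width-3 tree decomposition is:
Bags: B1 = {2, 3, 6, 7}  B2 = {2, 3, 4, 7}  B3 = {1, 2, 3, 7}  B4 = {2, 3, 7, 8}  B5 = {2, 3, 5, 7}
Tree: B1–B2, B2–B3, B3–B4, B4–B5
Each bag holds 4 vertices, so the decomposition has width 3, which upper-bounds the treewidth. For the lower bound: the 4 vertex sets {2,6}, {4,7}, {3}, {1} are disjoint, each induces a connected subgraph, and every pair is joined by at least one edge of G. Contracting each set to a single vertex therefore yields K_{4} as a minor, and since treewidth is minor-monotone, tw(G) ≥ tw(K_{4}) = 3. Therefore the treewidth is 3.

3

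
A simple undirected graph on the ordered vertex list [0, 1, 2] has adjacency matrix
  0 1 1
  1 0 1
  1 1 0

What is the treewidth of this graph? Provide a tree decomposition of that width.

With just one bag of size 3, the width is 3 − 1 = 2, so tw(G) ≤ 2. For the lower bound, the 3 vertices {0, 1, 2} are pairwise adjacent, and any tree decomposition puts a clique entirely inside one bag — forcing width ≥ 2. Combining the bounds, tw(G) = 2.

Treewidth 2.
Bags: B1 = {0, 1, 2}
Tree: (single bag)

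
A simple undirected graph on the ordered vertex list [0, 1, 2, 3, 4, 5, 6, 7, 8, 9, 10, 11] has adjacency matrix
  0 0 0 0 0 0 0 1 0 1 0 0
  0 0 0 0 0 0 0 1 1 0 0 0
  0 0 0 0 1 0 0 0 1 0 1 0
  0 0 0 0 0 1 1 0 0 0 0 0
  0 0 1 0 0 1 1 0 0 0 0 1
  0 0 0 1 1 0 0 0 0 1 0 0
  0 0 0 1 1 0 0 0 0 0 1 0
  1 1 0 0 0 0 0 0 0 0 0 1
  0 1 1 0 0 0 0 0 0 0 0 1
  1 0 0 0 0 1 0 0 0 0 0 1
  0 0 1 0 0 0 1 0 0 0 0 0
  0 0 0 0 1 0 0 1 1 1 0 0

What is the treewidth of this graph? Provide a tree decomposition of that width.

Treewidth 3.
Bags: B1 = {0, 1, 7, 8}  B2 = {0, 7, 8, 11}  B3 = {0, 8, 9, 11}  B4 = {2, 8, 9, 11}  B5 = {2, 4, 9, 11}  B6 = {2, 4, 5, 9}  B7 = {2, 4, 5, 10}  B8 = {4, 5, 6, 10}  B9 = {3, 5, 6, 10}
Tree: B1–B2, B2–B3, B3–B4, B4–B5, B5–B6, B6–B7, B7–B8, B8–B9

The largest bag has 4 vertices, giving width 3; this decomposition certifies tw(G) ≤ 3. For the lower bound: the 4 vertex sets {0,1,7}, {8}, {11}, {2,4,5,9} are disjoint, each induces a connected subgraph, and every pair is joined by at least one edge of G. Contracting each set to a single vertex therefore yields K_{4} as a minor, and since treewidth is minor-monotone, tw(G) ≥ tw(K_{4}) = 3. Combining the bounds, tw(G) = 3.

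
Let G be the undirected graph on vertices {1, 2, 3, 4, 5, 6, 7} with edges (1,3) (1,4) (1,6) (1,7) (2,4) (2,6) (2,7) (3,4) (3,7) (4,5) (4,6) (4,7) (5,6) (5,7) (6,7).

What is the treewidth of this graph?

A width-3 tree decomposition is:
Bags: B1 = {1, 4, 6, 7}  B2 = {1, 3, 4, 7}  B3 = {4, 5, 6, 7}  B4 = {2, 4, 6, 7}
Tree: B1–B2, B1–B3, B3–B4
Every bag has size at most 4, so the width is 4 − 1 = 3 and tw(G) ≤ 3. Conversely, {1, 3, 4, 7} is a clique of size 4, and the vertices of any clique must share a bag in every tree decomposition; so some bag has ≥ 4 vertices and tw(G) ≥ 3. Hence tw(G) = 3 exactly.

3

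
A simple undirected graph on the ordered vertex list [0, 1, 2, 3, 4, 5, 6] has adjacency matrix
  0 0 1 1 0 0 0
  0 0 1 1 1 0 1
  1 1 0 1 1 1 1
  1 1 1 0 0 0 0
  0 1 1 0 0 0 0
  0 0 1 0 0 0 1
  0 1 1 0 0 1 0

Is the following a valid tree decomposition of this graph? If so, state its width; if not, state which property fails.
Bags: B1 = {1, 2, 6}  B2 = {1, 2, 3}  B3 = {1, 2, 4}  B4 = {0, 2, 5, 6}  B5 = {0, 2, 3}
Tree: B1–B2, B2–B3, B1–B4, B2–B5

A tree decomposition must satisfy three properties: every vertex lies in some bag; for every edge, both endpoints lie together in some bag; and for every vertex, the bags containing it form a connected subtree. Here bags containing vertex 0 are not connected in the tree, so the decomposition is invalid.

No — bags containing vertex 0 are not connected in the tree.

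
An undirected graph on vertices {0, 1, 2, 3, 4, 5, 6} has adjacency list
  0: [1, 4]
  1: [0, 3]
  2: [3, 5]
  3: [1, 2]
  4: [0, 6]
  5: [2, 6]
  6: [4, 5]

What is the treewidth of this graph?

2

A width-2 tree decomposition is:
Bags: B1 = {0, 1, 4}  B2 = {1, 3, 4}  B3 = {2, 3, 4}  B4 = {2, 4, 5}  B5 = {4, 5, 6}
Tree: B1–B2, B2–B3, B3–B4, B4–B5
Each bag holds 3 vertices, so the decomposition has width 2, which upper-bounds the treewidth. Since 4–0–1–3–2–5–6–4 is a cycle in G, G is not acyclic. Forests are exactly the graphs of treewidth ≤ 1, so tw(G) ≥ 2. Therefore the treewidth is 2.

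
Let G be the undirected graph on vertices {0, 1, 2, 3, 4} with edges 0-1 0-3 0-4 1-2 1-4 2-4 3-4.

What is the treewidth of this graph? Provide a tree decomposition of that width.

Treewidth 2.
One optimal decomposition is:
Bags: B1 = {1, 2, 4}  B2 = {0, 1, 4}  B3 = {0, 3, 4}
Tree: B1–B2, B2–B3

Each bag holds 3 vertices, so the decomposition has width 2, which upper-bounds the treewidth. On the other hand G contains the 3-clique {0, 1, 4}. A clique must lie in a single bag of any decomposition, so no decomposition can have width below 2. Hence tw(G) = 2 exactly.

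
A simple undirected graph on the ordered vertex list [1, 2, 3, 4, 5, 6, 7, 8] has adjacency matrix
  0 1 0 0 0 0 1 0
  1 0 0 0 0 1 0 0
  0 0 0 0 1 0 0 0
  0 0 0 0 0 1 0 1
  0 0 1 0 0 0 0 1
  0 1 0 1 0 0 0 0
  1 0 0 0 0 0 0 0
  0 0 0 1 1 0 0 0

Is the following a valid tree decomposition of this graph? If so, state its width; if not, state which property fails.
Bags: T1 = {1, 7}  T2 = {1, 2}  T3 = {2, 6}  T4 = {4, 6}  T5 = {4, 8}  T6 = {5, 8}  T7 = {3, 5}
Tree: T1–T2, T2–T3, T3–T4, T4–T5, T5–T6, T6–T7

Every vertex of G appears in some bag (union = {1, 2, 3, 4, 5, 6, 7, 8}); every edge is covered by a bag; and for each vertex v the set of bags containing v is connected in the bag tree. The decomposition is therefore valid. The largest bag has 2 vertices, so the width is 1.

Yes; width 1.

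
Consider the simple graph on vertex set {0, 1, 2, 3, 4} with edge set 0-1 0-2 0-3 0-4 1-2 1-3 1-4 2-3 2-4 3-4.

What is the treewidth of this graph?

4

A width-4 tree decomposition is:
Bags: B1 = {0, 1, 2, 3, 4}
Tree: (single bag)
With just one bag of size 5, the width is 5 − 1 = 4, so tw(G) ≤ 4. On the other hand G contains the 5-clique {0, 1, 2, 3, 4}. A clique must lie in a single bag of any decomposition, so no decomposition can have width below 4. Hence tw(G) = 4 exactly.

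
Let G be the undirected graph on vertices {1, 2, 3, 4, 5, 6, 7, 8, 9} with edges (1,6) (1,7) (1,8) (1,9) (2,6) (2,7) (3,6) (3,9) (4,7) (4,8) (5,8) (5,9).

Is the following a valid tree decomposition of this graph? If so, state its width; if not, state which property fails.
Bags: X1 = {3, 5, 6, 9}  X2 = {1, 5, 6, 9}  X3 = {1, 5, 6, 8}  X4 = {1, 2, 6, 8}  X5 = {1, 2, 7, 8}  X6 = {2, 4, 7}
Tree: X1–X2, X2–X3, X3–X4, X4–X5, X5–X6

No — edge (8,4) lies in no bag.

A tree decomposition must satisfy three properties: every vertex lies in some bag; for every edge, both endpoints lie together in some bag; and for every vertex, the bags containing it form a connected subtree. Here edge (8,4) lies in no bag, so the decomposition is invalid.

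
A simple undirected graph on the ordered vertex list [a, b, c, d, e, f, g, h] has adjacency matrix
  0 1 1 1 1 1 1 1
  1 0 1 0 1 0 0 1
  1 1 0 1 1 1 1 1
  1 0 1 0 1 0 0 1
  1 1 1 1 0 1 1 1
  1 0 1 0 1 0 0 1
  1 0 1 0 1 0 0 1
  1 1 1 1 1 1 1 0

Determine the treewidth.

A width-4 tree decomposition is:
Bags: B1 = {a, c, d, e, h}  B2 = {a, b, c, e, h}  B3 = {a, c, e, g, h}  B4 = {a, c, e, f, h}
Tree: B1–B2, B2–B3, B3–B4
The largest bag has 5 vertices, giving width 4; this decomposition certifies tw(G) ≤ 4. On the other hand G contains the 5-clique {a, c, d, e, h}. A clique must lie in a single bag of any decomposition, so no decomposition can have width below 4. The upper and lower bounds meet at 4, so that is the treewidth.

4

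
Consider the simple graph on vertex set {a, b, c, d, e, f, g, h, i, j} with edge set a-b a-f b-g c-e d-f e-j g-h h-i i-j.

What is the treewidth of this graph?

A width-1 tree decomposition is:
Bags: B1 = {c, e}  B2 = {e, j}  B3 = {i, j}  B4 = {h, i}  B5 = {g, h}  B6 = {b, g}  B7 = {a, b}  B8 = {a, f}  B9 = {d, f}
Tree: B1–B2, B2–B3, B3–B4, B4–B5, B5–B6, B6–B7, B7–B8, B8–B9
Every bag has size at most 2, so the width is 2 − 1 = 1 and tw(G) ≤ 1. G has an edge, so its treewidth is at least 1. Combining the bounds, tw(G) = 1.

1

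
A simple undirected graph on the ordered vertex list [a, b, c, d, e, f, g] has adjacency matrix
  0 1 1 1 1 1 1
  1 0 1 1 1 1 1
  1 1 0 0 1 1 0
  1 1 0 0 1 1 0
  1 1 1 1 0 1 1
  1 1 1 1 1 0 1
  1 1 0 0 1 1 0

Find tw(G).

4

A width-4 tree decomposition is:
Bags: B1 = {a, b, c, e, f}  B2 = {a, b, d, e, f}  B3 = {a, b, e, f, g}
Tree: B1–B2, B1–B3
Each bag holds 5 vertices, so the decomposition has width 4, which upper-bounds the treewidth. For the lower bound, the 5 vertices {a, b, d, e, f} are pairwise adjacent, and any tree decomposition puts a clique entirely inside one bag — forcing width ≥ 4. Combining the bounds, tw(G) = 4.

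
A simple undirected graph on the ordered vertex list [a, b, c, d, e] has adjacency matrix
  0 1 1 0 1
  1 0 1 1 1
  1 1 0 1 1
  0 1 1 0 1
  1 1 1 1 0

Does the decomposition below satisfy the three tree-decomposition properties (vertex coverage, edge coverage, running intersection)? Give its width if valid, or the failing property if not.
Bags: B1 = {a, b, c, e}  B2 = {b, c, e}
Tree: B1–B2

No — vertex d appears in no bag.

A tree decomposition must satisfy three properties: every vertex lies in some bag; for every edge, both endpoints lie together in some bag; and for every vertex, the bags containing it form a connected subtree. Here vertex d appears in no bag, so the decomposition is invalid.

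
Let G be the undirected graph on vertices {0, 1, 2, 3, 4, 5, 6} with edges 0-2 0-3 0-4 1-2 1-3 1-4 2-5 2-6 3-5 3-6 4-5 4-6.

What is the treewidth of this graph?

A width-3 tree decomposition is:
Bags: B1 = {0, 2, 3, 4}  B2 = {1, 2, 3, 4}  B3 = {2, 3, 4, 5}  B4 = {2, 3, 4, 6}
Tree: B1–B2, B2–B3, B3–B4
Each bag holds 4 vertices, so the decomposition has width 3, which upper-bounds the treewidth. For the lower bound: the 4 vertex sets {0,3}, {1,2}, {4}, {5} are disjoint, each induces a connected subgraph, and every pair is joined by at least one edge of G. Contracting each set to a single vertex therefore yields K_{4} as a minor, and since treewidth is minor-monotone, tw(G) ≥ tw(K_{4}) = 3. The upper and lower bounds meet at 3, so that is the treewidth.

3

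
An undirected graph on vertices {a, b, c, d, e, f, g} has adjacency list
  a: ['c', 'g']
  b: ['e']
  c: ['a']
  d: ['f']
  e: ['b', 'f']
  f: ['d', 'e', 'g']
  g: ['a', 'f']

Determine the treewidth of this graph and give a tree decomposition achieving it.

Every bag has size at most 2, so the width is 2 − 1 = 1 and tw(G) ≤ 1. Since G has at least one edge (e.g. f–g), it is not an edgeless graph, so tw(G) ≥ 1. Therefore the treewidth is 1.

Treewidth 1.
Bags: B1 = {f, g}  B2 = {e, f}  B3 = {a, g}  B4 = {d, f}  B5 = {b, e}  B6 = {a, c}
Tree: B1–B2, B1–B3, B2–B4, B2–B5, B3–B6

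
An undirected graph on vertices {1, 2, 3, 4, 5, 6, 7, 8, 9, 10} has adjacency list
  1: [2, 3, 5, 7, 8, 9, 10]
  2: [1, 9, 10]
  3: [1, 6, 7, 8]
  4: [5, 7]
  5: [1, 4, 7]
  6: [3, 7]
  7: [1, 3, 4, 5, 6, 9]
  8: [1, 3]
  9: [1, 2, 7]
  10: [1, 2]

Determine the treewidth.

2

A width-2 tree decomposition is:
Bags: B1 = {1, 7, 9}  B2 = {1, 3, 7}  B3 = {1, 5, 7}  B4 = {1, 3, 8}  B5 = {1, 2, 9}  B6 = {1, 2, 10}  B7 = {4, 5, 7}  B8 = {3, 6, 7}
Tree: B1–B2, B2–B3, B2–B4, B1–B5, B5–B6, B3–B7, B2–B8
The largest bag has 3 vertices, giving width 2; this decomposition certifies tw(G) ≤ 2. On the other hand G contains the 3-clique {1, 3, 8}. A clique must lie in a single bag of any decomposition, so no decomposition can have width below 2. Hence tw(G) = 2 exactly.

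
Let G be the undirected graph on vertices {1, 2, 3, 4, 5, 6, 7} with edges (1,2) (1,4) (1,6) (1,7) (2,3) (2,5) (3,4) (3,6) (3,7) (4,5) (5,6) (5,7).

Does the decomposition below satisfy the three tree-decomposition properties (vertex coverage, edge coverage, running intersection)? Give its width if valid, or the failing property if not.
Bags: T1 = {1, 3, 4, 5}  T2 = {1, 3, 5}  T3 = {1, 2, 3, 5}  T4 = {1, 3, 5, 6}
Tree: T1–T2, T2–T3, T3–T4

A tree decomposition must satisfy three properties: every vertex lies in some bag; for every edge, both endpoints lie together in some bag; and for every vertex, the bags containing it form a connected subtree. Here vertex 7 appears in no bag, so the decomposition is invalid.

No — vertex 7 appears in no bag.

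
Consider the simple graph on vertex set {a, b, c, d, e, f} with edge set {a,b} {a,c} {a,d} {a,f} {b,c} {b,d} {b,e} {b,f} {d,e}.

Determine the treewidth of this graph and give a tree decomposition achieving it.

The largest bag has 3 vertices, giving width 2; this decomposition certifies tw(G) ≤ 2. For the lower bound, the 3 vertices {b, d, e} are pairwise adjacent, and any tree decomposition puts a clique entirely inside one bag — forcing width ≥ 2. Combining the bounds, tw(G) = 2.

Treewidth 2.
One such decomposition:
Bags: B1 = {b, d, e}  B2 = {a, b, d}  B3 = {a, b, f}  B4 = {a, b, c}
Tree: B1–B2, B2–B3, B3–B4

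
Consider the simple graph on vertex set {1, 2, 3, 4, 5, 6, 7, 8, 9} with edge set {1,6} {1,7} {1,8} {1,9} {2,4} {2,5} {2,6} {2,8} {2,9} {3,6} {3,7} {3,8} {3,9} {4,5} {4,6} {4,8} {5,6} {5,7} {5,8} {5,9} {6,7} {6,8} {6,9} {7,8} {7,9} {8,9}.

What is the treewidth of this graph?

A width-4 tree decomposition is:
Bags: B1 = {5, 6, 7, 8, 9}  B2 = {2, 5, 6, 8, 9}  B3 = {1, 6, 7, 8, 9}  B4 = {2, 4, 5, 6, 8}  B5 = {3, 6, 7, 8, 9}
Tree: B1–B2, B1–B3, B2–B4, B3–B5
Every bag has size at most 5, so the width is 5 − 1 = 4 and tw(G) ≤ 4. Conversely, {2, 5, 6, 8, 9} is a clique of size 5, and the vertices of any clique must share a bag in every tree decomposition; so some bag has ≥ 5 vertices and tw(G) ≥ 4. Combining the bounds, tw(G) = 4.

4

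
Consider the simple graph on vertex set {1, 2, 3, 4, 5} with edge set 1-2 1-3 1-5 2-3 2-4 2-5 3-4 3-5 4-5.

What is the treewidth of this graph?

3

A width-3 tree decomposition is:
Bags: B1 = {2, 3, 4, 5}  B2 = {1, 2, 3, 5}
Tree: B1–B2
The largest bag has 4 vertices, giving width 3; this decomposition certifies tw(G) ≤ 3. Conversely, {1, 2, 3, 5} is a clique of size 4, and the vertices of any clique must share a bag in every tree decomposition; so some bag has ≥ 4 vertices and tw(G) ≥ 3. Hence tw(G) = 3 exactly.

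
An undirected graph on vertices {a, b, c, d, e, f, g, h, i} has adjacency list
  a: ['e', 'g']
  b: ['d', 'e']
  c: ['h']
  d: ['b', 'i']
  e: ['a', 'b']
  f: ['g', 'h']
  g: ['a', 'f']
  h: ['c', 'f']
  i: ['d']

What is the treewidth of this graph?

1

A width-1 tree decomposition is:
Bags: B1 = {c, h}  B2 = {f, h}  B3 = {f, g}  B4 = {a, g}  B5 = {a, e}  B6 = {b, e}  B7 = {b, d}  B8 = {d, i}
Tree: B1–B2, B2–B3, B3–B4, B4–B5, B5–B6, B6–B7, B7–B8
Each bag holds 2 vertices, so the decomposition has width 1, which upper-bounds the treewidth. Any graph with an edge has treewidth ≥ 1, and G has the edge c–h. Hence tw(G) = 1 exactly.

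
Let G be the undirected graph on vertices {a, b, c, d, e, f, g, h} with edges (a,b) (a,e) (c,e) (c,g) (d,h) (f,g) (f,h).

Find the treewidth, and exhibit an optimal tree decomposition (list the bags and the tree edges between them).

Every bag has size at most 2, so the width is 2 − 1 = 1 and tw(G) ≤ 1. Any graph with an edge has treewidth ≥ 1, and G has the edge d–h. Combining the bounds, tw(G) = 1.

Treewidth 1.
Bags: B1 = {d, h}  B2 = {f, h}  B3 = {f, g}  B4 = {c, g}  B5 = {c, e}  B6 = {a, e}  B7 = {a, b}
Tree: B1–B2, B2–B3, B3–B4, B4–B5, B5–B6, B6–B7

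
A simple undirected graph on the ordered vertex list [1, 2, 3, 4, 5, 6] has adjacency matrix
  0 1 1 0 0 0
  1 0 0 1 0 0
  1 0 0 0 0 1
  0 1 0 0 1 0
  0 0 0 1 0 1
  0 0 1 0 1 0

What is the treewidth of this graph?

2

A width-2 tree decomposition is:
Bags: B1 = {2, 4, 5}  B2 = {2, 5, 6}  B3 = {2, 3, 6}  B4 = {1, 2, 3}
Tree: B1–B2, B2–B3, B3–B4
Every bag has size at most 3, so the width is 3 − 1 = 2 and tw(G) ≤ 2. The edges 2–4–5–6–3–1–2 form a cycle, so G is not a tree and its treewidth is at least 2. The upper and lower bounds meet at 2, so that is the treewidth.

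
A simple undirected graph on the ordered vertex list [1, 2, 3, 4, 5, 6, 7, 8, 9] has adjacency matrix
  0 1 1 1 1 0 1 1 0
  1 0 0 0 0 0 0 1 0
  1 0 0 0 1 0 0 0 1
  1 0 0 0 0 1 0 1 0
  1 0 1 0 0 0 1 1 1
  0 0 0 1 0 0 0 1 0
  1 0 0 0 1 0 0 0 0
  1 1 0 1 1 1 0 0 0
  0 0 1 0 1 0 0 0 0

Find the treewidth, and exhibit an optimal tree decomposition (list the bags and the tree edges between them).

Each bag holds 3 vertices, so the decomposition has width 2, which upper-bounds the treewidth. On the other hand G contains the 3-clique {1, 2, 8}. A clique must lie in a single bag of any decomposition, so no decomposition can have width below 2. The upper and lower bounds meet at 2, so that is the treewidth.

Treewidth 2.
Bags: B1 = {1, 2, 8}  B2 = {1, 5, 8}  B3 = {1, 4, 8}  B4 = {1, 3, 5}  B5 = {3, 5, 9}  B6 = {1, 5, 7}  B7 = {4, 6, 8}
Tree: B1–B2, B1–B3, B2–B4, B4–B5, B4–B6, B3–B7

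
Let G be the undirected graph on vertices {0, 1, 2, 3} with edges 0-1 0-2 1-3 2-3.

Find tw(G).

A width-2 tree decomposition is:
Bags: B1 = {0, 2, 3}  B2 = {0, 1, 3}
Tree: B1–B2
The largest bag has 3 vertices, giving width 2; this decomposition certifies tw(G) ≤ 2. For the lower bound, G contains the cycle 3–2–0–1–3, so G is not a forest; only forests have treewidth ≤ 1, hence tw(G) ≥ 2. The upper and lower bounds meet at 2, so that is the treewidth.

2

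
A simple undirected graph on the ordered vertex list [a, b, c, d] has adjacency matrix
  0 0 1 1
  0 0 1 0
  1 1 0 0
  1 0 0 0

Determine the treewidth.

A width-1 tree decomposition is:
Bags: B1 = {b, c}  B2 = {a, c}  B3 = {a, d}
Tree: B1–B2, B2–B3
The largest bag has 2 vertices, giving width 1; this decomposition certifies tw(G) ≤ 1. Any graph with an edge has treewidth ≥ 1, and G has the edge b–c. The upper and lower bounds meet at 1, so that is the treewidth.

1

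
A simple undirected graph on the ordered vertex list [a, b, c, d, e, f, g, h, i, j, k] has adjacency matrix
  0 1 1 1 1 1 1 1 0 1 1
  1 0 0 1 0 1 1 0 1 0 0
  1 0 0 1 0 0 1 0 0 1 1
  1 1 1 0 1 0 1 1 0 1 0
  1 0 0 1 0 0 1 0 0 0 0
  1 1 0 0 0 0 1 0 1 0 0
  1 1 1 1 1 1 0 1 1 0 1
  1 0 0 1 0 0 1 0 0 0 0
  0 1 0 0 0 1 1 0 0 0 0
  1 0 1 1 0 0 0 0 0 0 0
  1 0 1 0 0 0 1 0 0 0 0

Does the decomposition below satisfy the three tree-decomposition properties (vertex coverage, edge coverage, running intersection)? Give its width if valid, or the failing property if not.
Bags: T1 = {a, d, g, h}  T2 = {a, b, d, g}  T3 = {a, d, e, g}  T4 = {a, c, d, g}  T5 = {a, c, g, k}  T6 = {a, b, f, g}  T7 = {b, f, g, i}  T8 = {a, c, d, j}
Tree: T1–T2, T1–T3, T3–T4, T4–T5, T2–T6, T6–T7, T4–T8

Yes; width 3.

Checking the three conditions: (i) the bags cover all of {a, b, c, d, e, f, g, h, i, j, k}; (ii) for each edge, some bag contains both endpoints; (iii) the bags containing any fixed vertex form a subtree. All hold, so the decomposition is valid with width 4 − 1 = 3.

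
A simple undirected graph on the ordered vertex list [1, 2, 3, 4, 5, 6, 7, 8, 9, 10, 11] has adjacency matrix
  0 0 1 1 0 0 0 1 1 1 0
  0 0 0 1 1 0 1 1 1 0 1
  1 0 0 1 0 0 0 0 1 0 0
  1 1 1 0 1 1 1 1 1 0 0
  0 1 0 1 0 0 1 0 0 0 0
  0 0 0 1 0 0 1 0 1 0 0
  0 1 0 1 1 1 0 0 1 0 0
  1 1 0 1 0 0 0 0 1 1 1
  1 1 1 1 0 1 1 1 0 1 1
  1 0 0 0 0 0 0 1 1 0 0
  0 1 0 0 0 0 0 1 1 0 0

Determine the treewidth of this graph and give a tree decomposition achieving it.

Treewidth 3.
Bags: B1 = {2, 4, 8, 9}  B2 = {2, 4, 7, 9}  B3 = {2, 4, 5, 7}  B4 = {4, 6, 7, 9}  B5 = {1, 4, 8, 9}  B6 = {2, 8, 9, 11}  B7 = {1, 3, 4, 9}  B8 = {1, 8, 9, 10}
Tree: B1–B2, B2–B3, B2–B4, B1–B5, B1–B6, B5–B7, B5–B8

The largest bag has 4 vertices, giving width 3; this decomposition certifies tw(G) ≤ 3. On the other hand G contains the 4-clique {1, 8, 9, 10}. A clique must lie in a single bag of any decomposition, so no decomposition can have width below 3. The upper and lower bounds meet at 3, so that is the treewidth.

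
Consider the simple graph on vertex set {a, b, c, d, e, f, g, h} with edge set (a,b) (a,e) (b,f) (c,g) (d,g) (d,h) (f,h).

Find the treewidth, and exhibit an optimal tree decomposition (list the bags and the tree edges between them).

Treewidth 1.
One such decomposition:
Bags: B1 = {c, g}  B2 = {d, g}  B3 = {d, h}  B4 = {f, h}  B5 = {b, f}  B6 = {a, b}  B7 = {a, e}
Tree: B1–B2, B2–B3, B3–B4, B4–B5, B5–B6, B6–B7

Each bag holds 2 vertices, so the decomposition has width 1, which upper-bounds the treewidth. Since G has at least one edge (e.g. c–g), it is not an edgeless graph, so tw(G) ≥ 1. Hence tw(G) = 1 exactly.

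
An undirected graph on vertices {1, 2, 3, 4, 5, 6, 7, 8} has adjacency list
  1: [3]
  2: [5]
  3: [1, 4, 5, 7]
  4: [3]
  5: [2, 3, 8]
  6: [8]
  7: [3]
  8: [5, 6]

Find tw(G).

1

A width-1 tree decomposition is:
Bags: B1 = {3, 5}  B2 = {1, 3}  B3 = {5, 8}  B4 = {3, 4}  B5 = {6, 8}  B6 = {3, 7}  B7 = {2, 5}
Tree: B1–B2, B1–B3, B2–B4, B3–B5, B4–B6, B3–B7
Each bag holds 2 vertices, so the decomposition has width 1, which upper-bounds the treewidth. G has an edge, so its treewidth is at least 1. The upper and lower bounds meet at 1, so that is the treewidth.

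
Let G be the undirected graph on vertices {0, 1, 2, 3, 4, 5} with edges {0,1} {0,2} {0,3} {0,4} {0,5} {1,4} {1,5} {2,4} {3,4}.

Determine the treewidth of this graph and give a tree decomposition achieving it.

The largest bag has 3 vertices, giving width 2; this decomposition certifies tw(G) ≤ 2. On the other hand G contains the 3-clique {0, 1, 4}. A clique must lie in a single bag of any decomposition, so no decomposition can have width below 2. Combining the bounds, tw(G) = 2.

Treewidth 2.
One optimal decomposition is:
Bags: B1 = {0, 1, 4}  B2 = {0, 3, 4}  B3 = {0, 2, 4}  B4 = {0, 1, 5}
Tree: B1–B2, B2–B3, B1–B4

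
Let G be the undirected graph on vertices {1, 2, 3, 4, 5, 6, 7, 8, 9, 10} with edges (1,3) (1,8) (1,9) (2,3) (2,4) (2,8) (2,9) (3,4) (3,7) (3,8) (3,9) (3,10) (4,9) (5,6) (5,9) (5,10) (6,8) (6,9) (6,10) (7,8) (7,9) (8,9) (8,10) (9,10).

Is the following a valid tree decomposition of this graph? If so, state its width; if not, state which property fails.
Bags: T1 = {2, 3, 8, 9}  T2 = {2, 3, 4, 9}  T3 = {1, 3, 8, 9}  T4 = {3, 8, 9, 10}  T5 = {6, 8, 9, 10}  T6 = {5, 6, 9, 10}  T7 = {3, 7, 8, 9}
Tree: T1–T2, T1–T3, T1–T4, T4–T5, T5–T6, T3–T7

Checking the three conditions: (i) the bags cover all of {1, 2, 3, 4, 5, 6, 7, 8, 9, 10}; (ii) for each edge, some bag contains both endpoints; (iii) the bags containing any fixed vertex form a subtree. All hold, so the decomposition is valid with width 4 − 1 = 3.

Yes; width 3.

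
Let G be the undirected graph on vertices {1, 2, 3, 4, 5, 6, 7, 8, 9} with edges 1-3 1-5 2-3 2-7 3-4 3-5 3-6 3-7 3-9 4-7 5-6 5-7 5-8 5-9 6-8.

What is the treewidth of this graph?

A width-2 tree decomposition is:
Bags: B1 = {1, 3, 5}  B2 = {3, 5, 6}  B3 = {3, 5, 9}  B4 = {3, 5, 7}  B5 = {5, 6, 8}  B6 = {2, 3, 7}  B7 = {3, 4, 7}
Tree: B1–B2, B1–B3, B2–B4, B2–B5, B4–B6, B6–B7
Each bag holds 3 vertices, so the decomposition has width 2, which upper-bounds the treewidth. On the other hand G contains the 3-clique {5, 6, 8}. A clique must lie in a single bag of any decomposition, so no decomposition can have width below 2. Hence tw(G) = 2 exactly.

2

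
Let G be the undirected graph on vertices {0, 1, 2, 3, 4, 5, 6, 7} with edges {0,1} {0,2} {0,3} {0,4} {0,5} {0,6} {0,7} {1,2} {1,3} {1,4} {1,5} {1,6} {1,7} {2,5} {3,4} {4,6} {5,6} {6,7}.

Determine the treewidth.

A width-3 tree decomposition is:
Bags: B1 = {0, 1, 6, 7}  B2 = {0, 1, 4, 6}  B3 = {0, 1, 5, 6}  B4 = {0, 1, 2, 5}  B5 = {0, 1, 3, 4}
Tree: B1–B2, B1–B3, B3–B4, B2–B5
The largest bag has 4 vertices, giving width 3; this decomposition certifies tw(G) ≤ 3. For the lower bound, the 4 vertices {0, 1, 2, 5} are pairwise adjacent, and any tree decomposition puts a clique entirely inside one bag — forcing width ≥ 3. Therefore the treewidth is 3.

3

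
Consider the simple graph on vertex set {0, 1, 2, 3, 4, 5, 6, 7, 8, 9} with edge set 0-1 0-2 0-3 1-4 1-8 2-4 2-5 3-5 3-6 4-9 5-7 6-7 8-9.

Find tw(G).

A width-2 tree decomposition is:
Bags: B1 = {4, 8, 9}  B2 = {1, 4, 8}  B3 = {1, 2, 4}  B4 = {0, 1, 2}  B5 = {0, 2, 5}  B6 = {0, 3, 5}  B7 = {3, 5, 7}  B8 = {3, 6, 7}
Tree: B1–B2, B2–B3, B3–B4, B4–B5, B5–B6, B6–B7, B7–B8
Each bag holds 3 vertices, so the decomposition has width 2, which upper-bounds the treewidth. Since 9–8–1–4–9 is a cycle in G, G is not acyclic. Forests are exactly the graphs of treewidth ≤ 1, so tw(G) ≥ 2. Hence tw(G) = 2 exactly.

2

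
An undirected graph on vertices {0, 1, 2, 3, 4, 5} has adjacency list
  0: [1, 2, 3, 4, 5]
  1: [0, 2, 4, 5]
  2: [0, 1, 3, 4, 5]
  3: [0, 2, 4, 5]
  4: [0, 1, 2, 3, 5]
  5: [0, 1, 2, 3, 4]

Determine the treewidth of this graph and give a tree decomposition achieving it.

Treewidth 4.
Bags: B1 = {0, 1, 2, 4, 5}  B2 = {0, 2, 3, 4, 5}
Tree: B1–B2

Each bag holds 5 vertices, so the decomposition has width 4, which upper-bounds the treewidth. On the other hand G contains the 5-clique {0, 1, 2, 4, 5}. A clique must lie in a single bag of any decomposition, so no decomposition can have width below 4. Hence tw(G) = 4 exactly.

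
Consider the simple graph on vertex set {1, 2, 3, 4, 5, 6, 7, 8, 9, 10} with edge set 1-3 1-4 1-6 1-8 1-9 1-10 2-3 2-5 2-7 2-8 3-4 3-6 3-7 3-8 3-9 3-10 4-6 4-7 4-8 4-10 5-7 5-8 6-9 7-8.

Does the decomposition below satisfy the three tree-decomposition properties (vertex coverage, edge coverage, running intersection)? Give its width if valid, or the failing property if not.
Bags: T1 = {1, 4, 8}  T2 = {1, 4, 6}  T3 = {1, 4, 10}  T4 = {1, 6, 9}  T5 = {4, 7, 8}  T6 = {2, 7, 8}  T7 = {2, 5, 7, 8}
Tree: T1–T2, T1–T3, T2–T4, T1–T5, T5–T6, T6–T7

No — vertex 3 appears in no bag.

A tree decomposition must satisfy three properties: every vertex lies in some bag; for every edge, both endpoints lie together in some bag; and for every vertex, the bags containing it form a connected subtree. Here vertex 3 appears in no bag, so the decomposition is invalid.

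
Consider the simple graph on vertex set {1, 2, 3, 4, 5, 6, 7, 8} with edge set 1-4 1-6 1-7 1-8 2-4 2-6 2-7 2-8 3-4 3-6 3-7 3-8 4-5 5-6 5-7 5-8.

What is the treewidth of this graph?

A width-4 tree decomposition is:
Bags: B1 = {1, 2, 3, 5, 7}  B2 = {1, 2, 3, 5, 6}  B3 = {1, 2, 3, 5, 8}  B4 = {1, 2, 3, 4, 5}
Tree: B1–B2, B2–B3, B3–B4
Each bag holds 5 vertices, so the decomposition has width 4, which upper-bounds the treewidth. For the lower bound: the 5 vertex sets {3,7}, {5,6}, {2,8}, {1}, {4} are disjoint, each induces a connected subgraph, and every pair is joined by at least one edge of G. Contracting each set to a single vertex therefore yields K_{5} as a minor, and since treewidth is minor-monotone, tw(G) ≥ tw(K_{5}) = 4. The upper and lower bounds meet at 4, so that is the treewidth.

4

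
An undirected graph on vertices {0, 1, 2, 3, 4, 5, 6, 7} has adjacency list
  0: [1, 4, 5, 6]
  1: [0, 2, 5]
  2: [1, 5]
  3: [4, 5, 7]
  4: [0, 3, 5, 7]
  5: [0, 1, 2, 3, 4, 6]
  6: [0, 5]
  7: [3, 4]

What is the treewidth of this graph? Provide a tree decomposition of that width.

Every bag has size at most 3, so the width is 3 − 1 = 2 and tw(G) ≤ 2. For the lower bound, the 3 vertices {0, 1, 5} are pairwise adjacent, and any tree decomposition puts a clique entirely inside one bag — forcing width ≥ 2. The upper and lower bounds meet at 2, so that is the treewidth.

Treewidth 2.
Bags: B1 = {0, 4, 5}  B2 = {0, 1, 5}  B3 = {0, 5, 6}  B4 = {3, 4, 5}  B5 = {1, 2, 5}  B6 = {3, 4, 7}
Tree: B1–B2, B2–B3, B1–B4, B2–B5, B4–B6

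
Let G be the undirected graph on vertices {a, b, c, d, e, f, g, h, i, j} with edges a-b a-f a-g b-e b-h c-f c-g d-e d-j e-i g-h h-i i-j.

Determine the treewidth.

2

A width-2 tree decomposition is:
Bags: B1 = {a, c, f}  B2 = {a, c, g}  B3 = {a, b, g}  B4 = {b, g, h}  B5 = {b, e, h}  B6 = {e, h, i}  B7 = {d, e, i}  B8 = {d, i, j}
Tree: B1–B2, B2–B3, B3–B4, B4–B5, B5–B6, B6–B7, B7–B8
Each bag holds 3 vertices, so the decomposition has width 2, which upper-bounds the treewidth. Since f–c–g–a–f is a cycle in G, G is not acyclic. Forests are exactly the graphs of treewidth ≤ 1, so tw(G) ≥ 2. Combining the bounds, tw(G) = 2.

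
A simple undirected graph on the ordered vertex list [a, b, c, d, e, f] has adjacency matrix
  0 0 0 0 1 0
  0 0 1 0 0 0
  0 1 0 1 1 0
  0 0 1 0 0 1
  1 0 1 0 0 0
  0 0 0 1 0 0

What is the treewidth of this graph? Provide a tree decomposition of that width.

Each bag holds 2 vertices, so the decomposition has width 1, which upper-bounds the treewidth. Since G has at least one edge (e.g. d–f), it is not an edgeless graph, so tw(G) ≥ 1. Hence tw(G) = 1 exactly.

Treewidth 1.
One optimal decomposition is:
Bags: B1 = {d, f}  B2 = {c, d}  B3 = {b, c}  B4 = {c, e}  B5 = {a, e}
Tree: B1–B2, B2–B3, B3–B4, B4–B5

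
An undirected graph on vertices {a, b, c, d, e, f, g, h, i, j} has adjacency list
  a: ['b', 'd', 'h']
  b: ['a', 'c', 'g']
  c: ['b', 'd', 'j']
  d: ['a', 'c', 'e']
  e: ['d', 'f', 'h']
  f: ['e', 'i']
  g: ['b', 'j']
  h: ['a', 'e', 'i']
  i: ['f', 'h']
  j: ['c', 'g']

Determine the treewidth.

A width-2 tree decomposition is:
Bags: B1 = {e, f, i}  B2 = {e, h, i}  B3 = {d, e, h}  B4 = {a, d, h}  B5 = {a, c, d}  B6 = {a, b, c}  B7 = {b, c, j}  B8 = {b, g, j}
Tree: B1–B2, B2–B3, B3–B4, B4–B5, B5–B6, B6–B7, B7–B8
Every bag has size at most 3, so the width is 3 − 1 = 2 and tw(G) ≤ 2. The edges f–i–h–e–f form a cycle, so G is not a tree and its treewidth is at least 2. The upper and lower bounds meet at 2, so that is the treewidth.

2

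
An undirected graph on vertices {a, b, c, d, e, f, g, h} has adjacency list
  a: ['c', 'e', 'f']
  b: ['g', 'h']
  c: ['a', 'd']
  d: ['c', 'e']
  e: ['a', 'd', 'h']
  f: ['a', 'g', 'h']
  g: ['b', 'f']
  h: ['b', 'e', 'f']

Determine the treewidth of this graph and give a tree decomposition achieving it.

Every bag has size at most 3, so the width is 3 − 1 = 2 and tw(G) ≤ 2. The edges b–g–f–h–b form a cycle, so G is not a tree and its treewidth is at least 2. Hence tw(G) = 2 exactly.

Treewidth 2.
One optimal decomposition is:
Bags: B1 = {b, g, h}  B2 = {f, g, h}  B3 = {e, f, h}  B4 = {a, e, f}  B5 = {a, d, e}  B6 = {a, c, d}
Tree: B1–B2, B2–B3, B3–B4, B4–B5, B5–B6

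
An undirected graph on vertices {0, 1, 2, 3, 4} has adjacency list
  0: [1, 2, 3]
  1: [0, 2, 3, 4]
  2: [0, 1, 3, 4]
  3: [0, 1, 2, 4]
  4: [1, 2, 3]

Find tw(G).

3

A width-3 tree decomposition is:
Bags: B1 = {1, 2, 3, 4}  B2 = {0, 1, 2, 3}
Tree: B1–B2
Every bag has size at most 4, so the width is 4 − 1 = 3 and tw(G) ≤ 3. For the lower bound, the 4 vertices {0, 1, 2, 3} are pairwise adjacent, and any tree decomposition puts a clique entirely inside one bag — forcing width ≥ 3. Therefore the treewidth is 3.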